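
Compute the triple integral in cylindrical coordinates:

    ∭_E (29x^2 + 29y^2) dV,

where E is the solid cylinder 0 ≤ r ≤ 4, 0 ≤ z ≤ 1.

In cylindrical coordinates, x = r cos(θ), y = r sin(θ), z = z, and dV = r dr dθ dz.

The integrand becomes 29r^2, so

    ∭_E (29x^2 + 29y^2) dV = ∫_{0}^{2π} ∫_{0}^{4} ∫_{0}^{1} (29r^2) · r dz dr dθ.

Inner (z): 29r^3.
Middle (r from 0 to 4): 1856.
Outer (θ): 3712π.

Therefore the triple integral equals 3712π.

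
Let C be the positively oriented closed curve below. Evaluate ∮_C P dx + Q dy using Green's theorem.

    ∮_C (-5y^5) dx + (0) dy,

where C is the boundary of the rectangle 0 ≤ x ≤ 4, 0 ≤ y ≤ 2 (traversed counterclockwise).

Green's theorem converts the closed line integral into a double integral over the enclosed region D:

    ∮_C P dx + Q dy = ∬_D (∂Q/∂x - ∂P/∂y) dA.

Here P = -5y^5, Q = 0, so

    ∂Q/∂x = 0,    ∂P/∂y = -25y^4,
    ∂Q/∂x - ∂P/∂y = 25y^4.

D is the region 0 ≤ x ≤ 4, 0 ≤ y ≤ 2. Evaluating the double integral:

    ∬_D (25y^4) dA = ∫_0^{4} ∫_0^{2} (25y^4) dy dx.

Inner (y from 0 to 2): 160.
Outer (x from 0 to 4): 640.

Therefore ∮_C P dx + Q dy = 640.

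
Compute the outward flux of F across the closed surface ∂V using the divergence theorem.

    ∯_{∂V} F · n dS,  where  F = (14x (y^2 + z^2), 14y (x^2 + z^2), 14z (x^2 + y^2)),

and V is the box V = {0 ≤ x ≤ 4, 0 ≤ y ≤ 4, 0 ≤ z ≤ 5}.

By the divergence theorem,

    ∯_{∂V} F · n dS = ∭_V (∇ · F) dV.

Compute the divergence:
    ∇ · F = ∂F_x/∂x + ∂F_y/∂y + ∂F_z/∂z = 14y^2 + 14z^2 + 14x^2 + 14z^2 + 14x^2 + 14y^2 = 28x^2 + 28y^2 + 28z^2.

V is a rectangular box, so dV = dx dy dz with 0 ≤ x ≤ 4, 0 ≤ y ≤ 4, 0 ≤ z ≤ 5.

Integrate (28x^2 + 28y^2 + 28z^2) over V as an iterated integral:

    ∭_V (∇·F) dV = ∫_0^{4} ∫_0^{4} ∫_0^{5} (28x^2 + 28y^2 + 28z^2) dz dy dx.

Inner (z from 0 to 5): 140x^2 + 140y^2 + 3500/3.
Middle (y from 0 to 4): 560x^2 + 22960/3.
Outer (x from 0 to 4): 42560.

Therefore ∯_{∂V} F · n dS = 42560.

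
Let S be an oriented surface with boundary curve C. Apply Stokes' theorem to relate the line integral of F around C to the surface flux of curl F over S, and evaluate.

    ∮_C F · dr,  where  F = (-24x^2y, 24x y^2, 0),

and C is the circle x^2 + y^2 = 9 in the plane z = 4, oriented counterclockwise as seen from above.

Let S be the flat disk x^2 + y^2 ≤ 9 in the plane z = 4, with upward unit normal n̂ = ẑ. By Stokes' theorem,

    ∮_C F · dr = ∬_S (∇ × F) · n̂ dS = ∬_D (curl F)_z dA,

where D is the disk x^2 + y^2 ≤ 9.

Compute the curl of F = (-24x^2y, 24x y^2, 0):
    (∇ × F)_x = ∂F_z/∂y - ∂F_y/∂z = 0,
    (∇ × F)_y = ∂F_x/∂z - ∂F_z/∂x = 0,
    (∇ × F)_z = ∂F_y/∂x - ∂F_x/∂y = 24x^2 + 24y^2.

On z = 4, (curl F)_z = 24x^2 + 24y^2.

Convert to polar (x = r cos θ, y = r sin θ, dA = r dr dθ); the integrand becomes 24r^2, so

    ∬_D (curl F)_z dA = ∫_0^{2π} ∫_0^{3} (24r^2) · r dr dθ.

Inner (r from 0 to 3): 486.
Outer (θ from 0 to 2π): 972π.

Therefore ∮_C F · dr = 972π.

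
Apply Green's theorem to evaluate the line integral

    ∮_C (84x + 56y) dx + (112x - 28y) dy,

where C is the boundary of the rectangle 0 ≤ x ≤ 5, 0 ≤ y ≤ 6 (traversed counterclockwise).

Green's theorem converts the closed line integral into a double integral over the enclosed region D:

    ∮_C P dx + Q dy = ∬_D (∂Q/∂x - ∂P/∂y) dA.

Here P = 84x + 56y, Q = 112x - 28y, so

    ∂Q/∂x = 112,    ∂P/∂y = 56,
    ∂Q/∂x - ∂P/∂y = 56.

D is the region 0 ≤ x ≤ 5, 0 ≤ y ≤ 6. Evaluating the double integral:

    ∬_D (56) dA = ∫_0^{5} ∫_0^{6} (56) dy dx.

Inner (y from 0 to 6): 336.
Outer (x from 0 to 5): 1680.

Therefore ∮_C P dx + Q dy = 1680.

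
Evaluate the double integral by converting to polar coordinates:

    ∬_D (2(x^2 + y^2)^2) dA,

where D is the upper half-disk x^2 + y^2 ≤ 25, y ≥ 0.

The region D is 0 ≤ r ≤ 5, 0 ≤ θ ≤ π in polar coordinates, where x = r cos(θ), y = r sin(θ), and dA = r dr dθ.

Under the substitution, the integrand becomes 2r^4, so

    ∬_D (2(x^2 + y^2)^2) dA = ∫_{0}^{π} ∫_{0}^{5} (2r^4) · r dr dθ.

Inner integral (in r): ∫_{0}^{5} (2r^4) · r dr = 15625/3.

Outer integral (in θ): ∫_{0}^{π} (15625/3) dθ = 15625π/3.

Therefore ∬_D (2(x^2 + y^2)^2) dA = 15625π/3.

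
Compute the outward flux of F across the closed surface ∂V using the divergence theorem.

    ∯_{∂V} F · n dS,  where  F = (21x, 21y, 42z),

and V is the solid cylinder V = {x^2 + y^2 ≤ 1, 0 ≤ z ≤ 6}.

By the divergence theorem,

    ∯_{∂V} F · n dS = ∭_V (∇ · F) dV.

Compute the divergence:
    ∇ · F = ∂F_x/∂x + ∂F_y/∂y + ∂F_z/∂z = 21 + 21 + 42 = 84.

In cylindrical coordinates, x = r cos(θ), y = r sin(θ), z = z, dV = r dr dθ dz, with 0 ≤ r ≤ 1, 0 ≤ θ ≤ 2π, 0 ≤ z ≤ 6.

The integrand, after substitution and multiplying by the volume element, becomes (84) · r, so

    ∭_V (∇·F) dV = ∫_0^{2π} ∫_0^{1} ∫_0^{6} (84) · r dz dr dθ.

Inner (z from 0 to 6): 504r.
Middle (r from 0 to 1): 252.
Outer (θ from 0 to 2π): 504π.

Therefore ∯_{∂V} F · n dS = 504π.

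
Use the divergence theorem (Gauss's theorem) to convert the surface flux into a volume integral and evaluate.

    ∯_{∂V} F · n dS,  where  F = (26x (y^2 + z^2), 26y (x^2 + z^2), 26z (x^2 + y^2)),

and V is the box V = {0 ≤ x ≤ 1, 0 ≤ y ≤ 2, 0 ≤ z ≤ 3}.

By the divergence theorem,

    ∯_{∂V} F · n dS = ∭_V (∇ · F) dV.

Compute the divergence:
    ∇ · F = ∂F_x/∂x + ∂F_y/∂y + ∂F_z/∂z = 26y^2 + 26z^2 + 26x^2 + 26z^2 + 26x^2 + 26y^2 = 52x^2 + 52y^2 + 52z^2.

V is a rectangular box, so dV = dx dy dz with 0 ≤ x ≤ 1, 0 ≤ y ≤ 2, 0 ≤ z ≤ 3.

Integrate (52x^2 + 52y^2 + 52z^2) over V as an iterated integral:

    ∭_V (∇·F) dV = ∫_0^{1} ∫_0^{2} ∫_0^{3} (52x^2 + 52y^2 + 52z^2) dz dy dx.

Inner (z from 0 to 3): 156x^2 + 156y^2 + 468.
Middle (y from 0 to 2): 312x^2 + 1352.
Outer (x from 0 to 1): 1456.

Therefore ∯_{∂V} F · n dS = 1456.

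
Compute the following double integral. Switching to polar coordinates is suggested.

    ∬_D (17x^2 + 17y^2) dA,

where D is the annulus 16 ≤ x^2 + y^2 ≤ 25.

The region D is 4 ≤ r ≤ 5, 0 ≤ θ ≤ 2π in polar coordinates, where x = r cos(θ), y = r sin(θ), and dA = r dr dθ.

Under the substitution, the integrand becomes 17r^2, so

    ∬_D (17x^2 + 17y^2) dA = ∫_{0}^{2π} ∫_{4}^{5} (17r^2) · r dr dθ.

Inner integral (in r): ∫_{4}^{5} (17r^2) · r dr = 6273/4.

Outer integral (in θ): ∫_{0}^{2π} (6273/4) dθ = 6273π/2.

Therefore ∬_D (17x^2 + 17y^2) dA = 6273π/2.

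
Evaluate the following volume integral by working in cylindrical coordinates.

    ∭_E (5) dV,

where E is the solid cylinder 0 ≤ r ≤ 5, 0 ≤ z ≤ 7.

In cylindrical coordinates, x = r cos(θ), y = r sin(θ), z = z, and dV = r dr dθ dz.

The integrand becomes 5, so

    ∭_E (5) dV = ∫_{0}^{2π} ∫_{0}^{5} ∫_{0}^{7} (5) · r dz dr dθ.

Inner (z): 35r.
Middle (r from 0 to 5): 875/2.
Outer (θ): 875π.

Therefore the triple integral equals 875π.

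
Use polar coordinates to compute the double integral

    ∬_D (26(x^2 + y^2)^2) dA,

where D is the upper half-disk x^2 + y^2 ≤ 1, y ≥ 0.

The region D is 0 ≤ r ≤ 1, 0 ≤ θ ≤ π in polar coordinates, where x = r cos(θ), y = r sin(θ), and dA = r dr dθ.

Under the substitution, the integrand becomes 26r^4, so

    ∬_D (26(x^2 + y^2)^2) dA = ∫_{0}^{π} ∫_{0}^{1} (26r^4) · r dr dθ.

Inner integral (in r): ∫_{0}^{1} (26r^4) · r dr = 13/3.

Outer integral (in θ): ∫_{0}^{π} (13/3) dθ = 13π/3.

Therefore ∬_D (26(x^2 + y^2)^2) dA = 13π/3.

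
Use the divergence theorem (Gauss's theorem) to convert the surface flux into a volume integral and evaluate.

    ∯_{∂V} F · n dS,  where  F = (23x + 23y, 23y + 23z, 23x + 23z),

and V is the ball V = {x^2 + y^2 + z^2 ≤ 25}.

By the divergence theorem,

    ∯_{∂V} F · n dS = ∭_V (∇ · F) dV.

Compute the divergence:
    ∇ · F = ∂F_x/∂x + ∂F_y/∂y + ∂F_z/∂z = 23 + 23 + 23 = 69.

In spherical coordinates, x = ρ sin(φ) cos(θ), y = ρ sin(φ) sin(θ), z = ρ cos(φ), dV = ρ^2 sin(φ) dρ dφ dθ, with 0 ≤ ρ ≤ 5, 0 ≤ φ ≤ π, 0 ≤ θ ≤ 2π.

The integrand, after substitution and multiplying by the volume element, becomes (69) · ρ^2 sin(φ), so

    ∭_V (∇·F) dV = ∫_0^{2π} ∫_0^{π} ∫_0^{5} (69) · ρ^2 sin(φ) dρ dφ dθ.

Inner (ρ from 0 to 5): 2875sin(φ).
Middle (φ from 0 to π): 5750.
Outer (θ from 0 to 2π): 11500π.

Therefore ∯_{∂V} F · n dS = 11500π.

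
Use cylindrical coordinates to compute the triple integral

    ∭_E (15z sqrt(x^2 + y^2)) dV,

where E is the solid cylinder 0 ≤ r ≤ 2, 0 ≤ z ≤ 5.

In cylindrical coordinates, x = r cos(θ), y = r sin(θ), z = z, and dV = r dr dθ dz.

The integrand becomes 15r z, so

    ∭_E (15z sqrt(x^2 + y^2)) dV = ∫_{0}^{2π} ∫_{0}^{2} ∫_{0}^{5} (15r z) · r dz dr dθ.

Inner (z): 375r^2/2.
Middle (r from 0 to 2): 500.
Outer (θ): 1000π.

Therefore the triple integral equals 1000π.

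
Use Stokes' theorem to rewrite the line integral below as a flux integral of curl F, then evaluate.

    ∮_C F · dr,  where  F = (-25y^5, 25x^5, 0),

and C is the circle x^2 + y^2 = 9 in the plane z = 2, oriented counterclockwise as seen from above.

Let S be the flat disk x^2 + y^2 ≤ 9 in the plane z = 2, with upward unit normal n̂ = ẑ. By Stokes' theorem,

    ∮_C F · dr = ∬_S (∇ × F) · n̂ dS = ∬_D (curl F)_z dA,

where D is the disk x^2 + y^2 ≤ 9.

Compute the curl of F = (-25y^5, 25x^5, 0):
    (∇ × F)_x = ∂F_z/∂y - ∂F_y/∂z = 0,
    (∇ × F)_y = ∂F_x/∂z - ∂F_z/∂x = 0,
    (∇ × F)_z = ∂F_y/∂x - ∂F_x/∂y = 125x^4 + 125y^4.

On z = 2, (curl F)_z = 125x^4 + 125y^4.

Convert to polar (x = r cos θ, y = r sin θ, dA = r dr dθ); the integrand becomes 125r^4(sin(θ)^4 + cos(θ)^4), so

    ∬_D (curl F)_z dA = ∫_0^{2π} ∫_0^{3} (125r^4(sin(θ)^4 + cos(θ)^4)) · r dr dθ.

Inner (r from 0 to 3): 30375sin(θ)^4/2 + 30375cos(θ)^4/2.
Outer (θ from 0 to 2π): 91125π/4.

Therefore ∮_C F · dr = 91125π/4.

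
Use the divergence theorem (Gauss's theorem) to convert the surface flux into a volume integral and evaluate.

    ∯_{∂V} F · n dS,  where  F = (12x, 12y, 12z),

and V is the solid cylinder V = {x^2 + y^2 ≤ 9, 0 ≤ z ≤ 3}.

By the divergence theorem,

    ∯_{∂V} F · n dS = ∭_V (∇ · F) dV.

Compute the divergence:
    ∇ · F = ∂F_x/∂x + ∂F_y/∂y + ∂F_z/∂z = 12 + 12 + 12 = 36.

In cylindrical coordinates, x = r cos(θ), y = r sin(θ), z = z, dV = r dr dθ dz, with 0 ≤ r ≤ 3, 0 ≤ θ ≤ 2π, 0 ≤ z ≤ 3.

The integrand, after substitution and multiplying by the volume element, becomes (36) · r, so

    ∭_V (∇·F) dV = ∫_0^{2π} ∫_0^{3} ∫_0^{3} (36) · r dz dr dθ.

Inner (z from 0 to 3): 108r.
Middle (r from 0 to 3): 486.
Outer (θ from 0 to 2π): 972π.

Therefore ∯_{∂V} F · n dS = 972π.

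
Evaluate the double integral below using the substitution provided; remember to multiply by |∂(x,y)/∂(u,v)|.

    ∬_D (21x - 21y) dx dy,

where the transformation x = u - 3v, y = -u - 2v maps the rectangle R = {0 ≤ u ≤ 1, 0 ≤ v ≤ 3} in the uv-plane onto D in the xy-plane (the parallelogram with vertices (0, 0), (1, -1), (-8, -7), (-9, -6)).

Compute the Jacobian determinant of (x, y) with respect to (u, v):

    ∂(x,y)/∂(u,v) = | 1  -3 | = (1)(-2) - (-3)(-1) = -5.
                   | -1  -2 |

Its absolute value is |J| = 5 (the area scaling factor).

Substituting x = u - 3v, y = -u - 2v into the integrand,

    21x - 21y → 42u - 21v,

so the integral becomes

    ∬_R (42u - 21v) · |J| du dv = ∫_0^1 ∫_0^3 (210u - 105v) dv du.

Inner (v): 630u - 945/2.
Outer (u): -315/2.

Therefore ∬_D (21x - 21y) dx dy = -315/2.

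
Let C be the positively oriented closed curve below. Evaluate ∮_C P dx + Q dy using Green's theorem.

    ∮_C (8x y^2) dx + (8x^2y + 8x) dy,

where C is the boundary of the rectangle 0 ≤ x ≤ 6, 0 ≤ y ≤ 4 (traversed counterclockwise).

Green's theorem converts the closed line integral into a double integral over the enclosed region D:

    ∮_C P dx + Q dy = ∬_D (∂Q/∂x - ∂P/∂y) dA.

Here P = 8x y^2, Q = 8x^2y + 8x, so

    ∂Q/∂x = 16x y + 8,    ∂P/∂y = 16x y,
    ∂Q/∂x - ∂P/∂y = 8.

D is the region 0 ≤ x ≤ 6, 0 ≤ y ≤ 4. Evaluating the double integral:

    ∬_D (8) dA = ∫_0^{6} ∫_0^{4} (8) dy dx.

Inner (y from 0 to 4): 32.
Outer (x from 0 to 6): 192.

Therefore ∮_C P dx + Q dy = 192.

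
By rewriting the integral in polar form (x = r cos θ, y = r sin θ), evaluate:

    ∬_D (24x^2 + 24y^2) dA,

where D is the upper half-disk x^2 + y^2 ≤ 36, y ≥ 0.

The region D is 0 ≤ r ≤ 6, 0 ≤ θ ≤ π in polar coordinates, where x = r cos(θ), y = r sin(θ), and dA = r dr dθ.

Under the substitution, the integrand becomes 24r^2, so

    ∬_D (24x^2 + 24y^2) dA = ∫_{0}^{π} ∫_{0}^{6} (24r^2) · r dr dθ.

Inner integral (in r): ∫_{0}^{6} (24r^2) · r dr = 7776.

Outer integral (in θ): ∫_{0}^{π} (7776) dθ = 7776π.

Therefore ∬_D (24x^2 + 24y^2) dA = 7776π.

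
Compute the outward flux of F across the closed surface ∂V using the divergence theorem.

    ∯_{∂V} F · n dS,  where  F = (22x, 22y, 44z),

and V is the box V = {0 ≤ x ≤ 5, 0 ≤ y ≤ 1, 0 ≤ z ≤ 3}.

By the divergence theorem,

    ∯_{∂V} F · n dS = ∭_V (∇ · F) dV.

Compute the divergence:
    ∇ · F = ∂F_x/∂x + ∂F_y/∂y + ∂F_z/∂z = 22 + 22 + 44 = 88.

V is a rectangular box, so dV = dx dy dz with 0 ≤ x ≤ 5, 0 ≤ y ≤ 1, 0 ≤ z ≤ 3.

Integrate (88) over V as an iterated integral:

    ∭_V (∇·F) dV = ∫_0^{5} ∫_0^{1} ∫_0^{3} (88) dz dy dx.

Inner (z from 0 to 3): 264.
Middle (y from 0 to 1): 264.
Outer (x from 0 to 5): 1320.

Therefore ∯_{∂V} F · n dS = 1320.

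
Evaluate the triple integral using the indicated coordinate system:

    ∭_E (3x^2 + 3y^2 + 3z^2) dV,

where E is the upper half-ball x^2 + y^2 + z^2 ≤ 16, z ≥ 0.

In spherical coordinates, x = ρ sin(φ) cos(θ), y = ρ sin(φ) sin(θ), z = ρ cos(φ), and dV = ρ^2 sin(φ) dρ dφ dθ.

The integrand becomes 3ρ^2, so

    ∭_E (3x^2 + 3y^2 + 3z^2) dV = ∫_{0}^{2π} ∫_{0}^{π/2} ∫_{0}^{4} (3ρ^2) · ρ^2 sin(φ) dρ dφ dθ.

Inner (ρ): 3072sin(φ)/5.
Middle (φ): 3072/5.
Outer (θ): 6144π/5.

Therefore the triple integral equals 6144π/5.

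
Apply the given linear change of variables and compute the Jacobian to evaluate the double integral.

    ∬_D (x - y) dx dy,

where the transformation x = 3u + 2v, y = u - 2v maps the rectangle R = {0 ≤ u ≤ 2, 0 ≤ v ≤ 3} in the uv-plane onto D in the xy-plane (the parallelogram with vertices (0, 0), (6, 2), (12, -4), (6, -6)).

Compute the Jacobian determinant of (x, y) with respect to (u, v):

    ∂(x,y)/∂(u,v) = | 3  2 | = (3)(-2) - (2)(1) = -8.
                   | 1  -2 |

Its absolute value is |J| = 8 (the area scaling factor).

Substituting x = 3u + 2v, y = u - 2v into the integrand,

    x - y → 2u + 4v,

so the integral becomes

    ∬_R (2u + 4v) · |J| du dv = ∫_0^2 ∫_0^3 (16u + 32v) dv du.

Inner (v): 48u + 144.
Outer (u): 384.

Therefore ∬_D (x - y) dx dy = 384.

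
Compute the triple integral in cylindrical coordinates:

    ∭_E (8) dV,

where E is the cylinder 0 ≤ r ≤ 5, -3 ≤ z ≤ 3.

In cylindrical coordinates, x = r cos(θ), y = r sin(θ), z = z, and dV = r dr dθ dz.

The integrand becomes 8, so

    ∭_E (8) dV = ∫_{0}^{2π} ∫_{0}^{5} ∫_{-3}^{3} (8) · r dz dr dθ.

Inner (z): 48r.
Middle (r from 0 to 5): 600.
Outer (θ): 1200π.

Therefore the triple integral equals 1200π.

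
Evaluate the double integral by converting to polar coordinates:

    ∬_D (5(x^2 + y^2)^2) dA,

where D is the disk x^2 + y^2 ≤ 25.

The region D is 0 ≤ r ≤ 5, 0 ≤ θ ≤ 2π in polar coordinates, where x = r cos(θ), y = r sin(θ), and dA = r dr dθ.

Under the substitution, the integrand becomes 5r^4, so

    ∬_D (5(x^2 + y^2)^2) dA = ∫_{0}^{2π} ∫_{0}^{5} (5r^4) · r dr dθ.

Inner integral (in r): ∫_{0}^{5} (5r^4) · r dr = 78125/6.

Outer integral (in θ): ∫_{0}^{2π} (78125/6) dθ = 78125π/3.

Therefore ∬_D (5(x^2 + y^2)^2) dA = 78125π/3.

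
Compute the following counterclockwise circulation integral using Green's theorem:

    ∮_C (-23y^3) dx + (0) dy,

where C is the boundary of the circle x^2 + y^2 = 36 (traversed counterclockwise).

Green's theorem converts the closed line integral into a double integral over the enclosed region D:

    ∮_C P dx + Q dy = ∬_D (∂Q/∂x - ∂P/∂y) dA.

Here P = -23y^3, Q = 0, so

    ∂Q/∂x = 0,    ∂P/∂y = -69y^2,
    ∂Q/∂x - ∂P/∂y = 69y^2.

D is the region x^2 + y^2 ≤ 36. Evaluating the double integral:

In polar coordinates (x = r cos θ, y = r sin θ, dA = r dr dθ) the integrand becomes 69r^2sin(θ)^2, so

    ∬_D (69y^2) dA = ∫_0^{2π} ∫_0^{6} (69r^2sin(θ)^2) · r dr dθ.

Inner (r from 0 to 6): 22356sin(θ)^2.
Outer (θ from 0 to 2π): 22356π.

Therefore ∮_C P dx + Q dy = 22356π.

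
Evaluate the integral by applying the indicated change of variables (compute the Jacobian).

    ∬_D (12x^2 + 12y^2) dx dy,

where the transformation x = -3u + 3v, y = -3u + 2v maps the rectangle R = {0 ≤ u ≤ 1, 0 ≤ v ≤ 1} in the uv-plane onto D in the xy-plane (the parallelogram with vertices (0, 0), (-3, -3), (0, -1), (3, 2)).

Compute the Jacobian determinant of (x, y) with respect to (u, v):

    ∂(x,y)/∂(u,v) = | -3  3 | = (-3)(2) - (3)(-3) = 3.
                   | -3  2 |

Its absolute value is |J| = 3 (the area scaling factor).

Substituting x = -3u + 3v, y = -3u + 2v into the integrand,

    12x^2 + 12y^2 → 216u^2 - 360u v + 156v^2,

so the integral becomes

    ∬_R (216u^2 - 360u v + 156v^2) · |J| du dv = ∫_0^1 ∫_0^1 (648u^2 - 1080u v + 468v^2) dv du.

Inner (v): 648u^2 - 540u + 156.
Outer (u): 102.

Therefore ∬_D (12x^2 + 12y^2) dx dy = 102.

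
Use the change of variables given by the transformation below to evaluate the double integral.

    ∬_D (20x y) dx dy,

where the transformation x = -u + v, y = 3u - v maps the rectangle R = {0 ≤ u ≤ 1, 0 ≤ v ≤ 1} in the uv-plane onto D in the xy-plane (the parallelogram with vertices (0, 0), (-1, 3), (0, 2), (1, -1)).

Compute the Jacobian determinant of (x, y) with respect to (u, v):

    ∂(x,y)/∂(u,v) = | -1  1 | = (-1)(-1) - (1)(3) = -2.
                   | 3  -1 |

Its absolute value is |J| = 2 (the area scaling factor).

Substituting x = -u + v, y = 3u - v into the integrand,

    20x y → -60u^2 + 80u v - 20v^2,

so the integral becomes

    ∬_R (-60u^2 + 80u v - 20v^2) · |J| du dv = ∫_0^1 ∫_0^1 (-120u^2 + 160u v - 40v^2) dv du.

Inner (v): -120u^2 + 80u - 40/3.
Outer (u): -40/3.

Therefore ∬_D (20x y) dx dy = -40/3.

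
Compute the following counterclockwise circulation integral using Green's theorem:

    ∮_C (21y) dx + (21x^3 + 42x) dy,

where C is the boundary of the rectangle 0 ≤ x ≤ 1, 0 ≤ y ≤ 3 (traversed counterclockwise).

Green's theorem converts the closed line integral into a double integral over the enclosed region D:

    ∮_C P dx + Q dy = ∬_D (∂Q/∂x - ∂P/∂y) dA.

Here P = 21y, Q = 21x^3 + 42x, so

    ∂Q/∂x = 63x^2 + 42,    ∂P/∂y = 21,
    ∂Q/∂x - ∂P/∂y = 63x^2 + 21.

D is the region 0 ≤ x ≤ 1, 0 ≤ y ≤ 3. Evaluating the double integral:

    ∬_D (63x^2 + 21) dA = ∫_0^{1} ∫_0^{3} (63x^2 + 21) dy dx.

Inner (y from 0 to 3): 189x^2 + 63.
Outer (x from 0 to 1): 126.

Therefore ∮_C P dx + Q dy = 126.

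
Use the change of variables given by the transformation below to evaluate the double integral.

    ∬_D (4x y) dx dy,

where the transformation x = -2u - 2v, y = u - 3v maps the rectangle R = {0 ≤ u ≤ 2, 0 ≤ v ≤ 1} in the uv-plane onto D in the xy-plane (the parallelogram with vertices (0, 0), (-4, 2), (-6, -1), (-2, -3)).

Compute the Jacobian determinant of (x, y) with respect to (u, v):

    ∂(x,y)/∂(u,v) = | -2  -2 | = (-2)(-3) - (-2)(1) = 8.
                   | 1  -3 |

Its absolute value is |J| = 8 (the area scaling factor).

Substituting x = -2u - 2v, y = u - 3v into the integrand,

    4x y → -8u^2 + 16u v + 24v^2,

so the integral becomes

    ∬_R (-8u^2 + 16u v + 24v^2) · |J| du dv = ∫_0^2 ∫_0^1 (-64u^2 + 128u v + 192v^2) dv du.

Inner (v): -64u^2 + 64u + 64.
Outer (u): 256/3.

Therefore ∬_D (4x y) dx dy = 256/3.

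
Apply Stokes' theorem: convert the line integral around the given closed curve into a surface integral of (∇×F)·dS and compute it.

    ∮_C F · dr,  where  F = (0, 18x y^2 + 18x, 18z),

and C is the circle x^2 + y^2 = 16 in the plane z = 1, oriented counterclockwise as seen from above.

Let S be the flat disk x^2 + y^2 ≤ 16 in the plane z = 1, with upward unit normal n̂ = ẑ. By Stokes' theorem,

    ∮_C F · dr = ∬_S (∇ × F) · n̂ dS = ∬_D (curl F)_z dA,

where D is the disk x^2 + y^2 ≤ 16.

Compute the curl of F = (0, 18x y^2 + 18x, 18z):
    (∇ × F)_x = ∂F_z/∂y - ∂F_y/∂z = 0,
    (∇ × F)_y = ∂F_x/∂z - ∂F_z/∂x = 0,
    (∇ × F)_z = ∂F_y/∂x - ∂F_x/∂y = 18y^2 + 18.

On z = 1, (curl F)_z = 18y^2 + 18.

Convert to polar (x = r cos θ, y = r sin θ, dA = r dr dθ); the integrand becomes 18r^2sin(θ)^2 + 18, so

    ∬_D (curl F)_z dA = ∫_0^{2π} ∫_0^{4} (18r^2sin(θ)^2 + 18) · r dr dθ.

Inner (r from 0 to 4): 1152sin(θ)^2 + 144.
Outer (θ from 0 to 2π): 1440π.

Therefore ∮_C F · dr = 1440π.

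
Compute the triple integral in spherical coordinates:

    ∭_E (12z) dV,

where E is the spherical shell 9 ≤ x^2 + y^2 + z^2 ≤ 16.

In spherical coordinates, x = ρ sin(φ) cos(θ), y = ρ sin(φ) sin(θ), z = ρ cos(φ), and dV = ρ^2 sin(φ) dρ dφ dθ.

The integrand becomes 12ρ cos(φ), so

    ∭_E (12z) dV = ∫_{0}^{2π} ∫_{0}^{π} ∫_{3}^{4} (12ρ cos(φ)) · ρ^2 sin(φ) dρ dφ dθ.

Inner (ρ): 525sin(2φ)/2.
Middle (φ): 0.
Outer (θ): 0.

Therefore the triple integral equals 0.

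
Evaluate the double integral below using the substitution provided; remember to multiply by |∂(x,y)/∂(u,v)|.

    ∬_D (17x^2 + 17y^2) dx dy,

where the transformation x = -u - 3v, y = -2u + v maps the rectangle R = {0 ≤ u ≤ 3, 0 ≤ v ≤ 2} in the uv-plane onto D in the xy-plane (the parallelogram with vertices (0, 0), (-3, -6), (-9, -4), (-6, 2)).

Compute the Jacobian determinant of (x, y) with respect to (u, v):

    ∂(x,y)/∂(u,v) = | -1  -3 | = (-1)(1) - (-3)(-2) = -7.
                   | -2  1 |

Its absolute value is |J| = 7 (the area scaling factor).

Substituting x = -u - 3v, y = -2u + v into the integrand,

    17x^2 + 17y^2 → 85u^2 + 34u v + 170v^2,

so the integral becomes

    ∬_R (85u^2 + 34u v + 170v^2) · |J| du dv = ∫_0^3 ∫_0^2 (595u^2 + 238u v + 1190v^2) dv du.

Inner (v): 1190u^2 + 476u + 9520/3.
Outer (u): 22372.

Therefore ∬_D (17x^2 + 17y^2) dx dy = 22372.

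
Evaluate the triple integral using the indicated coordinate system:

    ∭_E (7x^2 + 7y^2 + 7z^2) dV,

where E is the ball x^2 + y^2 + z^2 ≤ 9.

In spherical coordinates, x = ρ sin(φ) cos(θ), y = ρ sin(φ) sin(θ), z = ρ cos(φ), and dV = ρ^2 sin(φ) dρ dφ dθ.

The integrand becomes 7ρ^2, so

    ∭_E (7x^2 + 7y^2 + 7z^2) dV = ∫_{0}^{2π} ∫_{0}^{π} ∫_{0}^{3} (7ρ^2) · ρ^2 sin(φ) dρ dφ dθ.

Inner (ρ): 1701sin(φ)/5.
Middle (φ): 3402/5.
Outer (θ): 6804π/5.

Therefore the triple integral equals 6804π/5.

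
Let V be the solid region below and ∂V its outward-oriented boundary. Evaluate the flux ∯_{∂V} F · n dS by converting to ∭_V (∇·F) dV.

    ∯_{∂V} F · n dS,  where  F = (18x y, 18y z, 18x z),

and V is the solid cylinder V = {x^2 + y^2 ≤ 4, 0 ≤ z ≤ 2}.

By the divergence theorem,

    ∯_{∂V} F · n dS = ∭_V (∇ · F) dV.

Compute the divergence:
    ∇ · F = ∂F_x/∂x + ∂F_y/∂y + ∂F_z/∂z = 18y + 18z + 18x = 18x + 18y + 18z.

In cylindrical coordinates, x = r cos(θ), y = r sin(θ), z = z, dV = r dr dθ dz, with 0 ≤ r ≤ 2, 0 ≤ θ ≤ 2π, 0 ≤ z ≤ 2.

The integrand, after substitution and multiplying by the volume element, becomes (18sqrt(2)r sin(θ + π/4) + 18z) · r, so

    ∭_V (∇·F) dV = ∫_0^{2π} ∫_0^{2} ∫_0^{2} (18sqrt(2)r sin(θ + π/4) + 18z) · r dz dr dθ.

Inner (z from 0 to 2): 36r (sqrt(2)r sin(θ + π/4) + 1).
Middle (r from 0 to 2): 96sqrt(2)sin(θ + π/4) + 72.
Outer (θ from 0 to 2π): 144π.

Therefore ∯_{∂V} F · n dS = 144π.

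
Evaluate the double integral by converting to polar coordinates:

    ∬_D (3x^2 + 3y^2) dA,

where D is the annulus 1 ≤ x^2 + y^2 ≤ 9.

The region D is 1 ≤ r ≤ 3, 0 ≤ θ ≤ 2π in polar coordinates, where x = r cos(θ), y = r sin(θ), and dA = r dr dθ.

Under the substitution, the integrand becomes 3r^2, so

    ∬_D (3x^2 + 3y^2) dA = ∫_{0}^{2π} ∫_{1}^{3} (3r^2) · r dr dθ.

Inner integral (in r): ∫_{1}^{3} (3r^2) · r dr = 60.

Outer integral (in θ): ∫_{0}^{2π} (60) dθ = 120π.

Therefore ∬_D (3x^2 + 3y^2) dA = 120π.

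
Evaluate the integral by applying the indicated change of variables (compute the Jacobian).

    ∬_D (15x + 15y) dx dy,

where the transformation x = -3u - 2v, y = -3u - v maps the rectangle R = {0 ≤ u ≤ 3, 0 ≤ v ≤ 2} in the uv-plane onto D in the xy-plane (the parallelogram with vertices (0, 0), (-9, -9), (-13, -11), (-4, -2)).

Compute the Jacobian determinant of (x, y) with respect to (u, v):

    ∂(x,y)/∂(u,v) = | -3  -2 | = (-3)(-1) - (-2)(-3) = -3.
                   | -3  -1 |

Its absolute value is |J| = 3 (the area scaling factor).

Substituting x = -3u - 2v, y = -3u - v into the integrand,

    15x + 15y → -90u - 45v,

so the integral becomes

    ∬_R (-90u - 45v) · |J| du dv = ∫_0^3 ∫_0^2 (-270u - 135v) dv du.

Inner (v): -540u - 270.
Outer (u): -3240.

Therefore ∬_D (15x + 15y) dx dy = -3240.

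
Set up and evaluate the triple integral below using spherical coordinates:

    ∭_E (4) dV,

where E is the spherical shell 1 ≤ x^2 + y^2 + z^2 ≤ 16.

In spherical coordinates, x = ρ sin(φ) cos(θ), y = ρ sin(φ) sin(θ), z = ρ cos(φ), and dV = ρ^2 sin(φ) dρ dφ dθ.

The integrand becomes 4, so

    ∭_E (4) dV = ∫_{0}^{2π} ∫_{0}^{π} ∫_{1}^{4} (4) · ρ^2 sin(φ) dρ dφ dθ.

Inner (ρ): 84sin(φ).
Middle (φ): 168.
Outer (θ): 336π.

Therefore the triple integral equals 336π.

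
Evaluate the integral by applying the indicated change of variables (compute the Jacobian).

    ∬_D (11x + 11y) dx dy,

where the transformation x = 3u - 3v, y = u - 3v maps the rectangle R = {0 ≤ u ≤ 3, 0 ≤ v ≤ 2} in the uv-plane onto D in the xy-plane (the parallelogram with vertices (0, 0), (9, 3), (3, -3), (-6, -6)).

Compute the Jacobian determinant of (x, y) with respect to (u, v):

    ∂(x,y)/∂(u,v) = | 3  -3 | = (3)(-3) - (-3)(1) = -6.
                   | 1  -3 |

Its absolute value is |J| = 6 (the area scaling factor).

Substituting x = 3u - 3v, y = u - 3v into the integrand,

    11x + 11y → 44u - 66v,

so the integral becomes

    ∬_R (44u - 66v) · |J| du dv = ∫_0^3 ∫_0^2 (264u - 396v) dv du.

Inner (v): 528u - 792.
Outer (u): 0.

Therefore ∬_D (11x + 11y) dx dy = 0.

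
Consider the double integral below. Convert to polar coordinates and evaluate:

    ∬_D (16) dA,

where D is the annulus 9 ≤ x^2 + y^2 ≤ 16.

The region D is 3 ≤ r ≤ 4, 0 ≤ θ ≤ 2π in polar coordinates, where x = r cos(θ), y = r sin(θ), and dA = r dr dθ.

Under the substitution, the integrand becomes 16, so

    ∬_D (16) dA = ∫_{0}^{2π} ∫_{3}^{4} (16) · r dr dθ.

Inner integral (in r): ∫_{3}^{4} (16) · r dr = 56.

Outer integral (in θ): ∫_{0}^{2π} (56) dθ = 112π.

Therefore ∬_D (16) dA = 112π.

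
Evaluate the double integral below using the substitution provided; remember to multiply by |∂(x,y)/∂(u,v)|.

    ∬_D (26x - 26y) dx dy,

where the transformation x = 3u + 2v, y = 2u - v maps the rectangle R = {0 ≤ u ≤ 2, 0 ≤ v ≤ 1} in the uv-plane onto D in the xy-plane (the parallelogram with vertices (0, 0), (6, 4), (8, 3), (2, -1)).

Compute the Jacobian determinant of (x, y) with respect to (u, v):

    ∂(x,y)/∂(u,v) = | 3  2 | = (3)(-1) - (2)(2) = -7.
                   | 2  -1 |

Its absolute value is |J| = 7 (the area scaling factor).

Substituting x = 3u + 2v, y = 2u - v into the integrand,

    26x - 26y → 26u + 78v,

so the integral becomes

    ∬_R (26u + 78v) · |J| du dv = ∫_0^2 ∫_0^1 (182u + 546v) dv du.

Inner (v): 182u + 273.
Outer (u): 910.

Therefore ∬_D (26x - 26y) dx dy = 910.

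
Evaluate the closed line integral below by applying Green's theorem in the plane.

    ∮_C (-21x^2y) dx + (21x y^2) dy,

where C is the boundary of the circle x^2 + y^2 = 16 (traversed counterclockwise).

Green's theorem converts the closed line integral into a double integral over the enclosed region D:

    ∮_C P dx + Q dy = ∬_D (∂Q/∂x - ∂P/∂y) dA.

Here P = -21x^2y, Q = 21x y^2, so

    ∂Q/∂x = 21y^2,    ∂P/∂y = -21x^2,
    ∂Q/∂x - ∂P/∂y = 21x^2 + 21y^2.

D is the region x^2 + y^2 ≤ 16. Evaluating the double integral:

In polar coordinates (x = r cos θ, y = r sin θ, dA = r dr dθ) the integrand becomes 21r^2, so

    ∬_D (21x^2 + 21y^2) dA = ∫_0^{2π} ∫_0^{4} (21r^2) · r dr dθ.

Inner (r from 0 to 4): 1344.
Outer (θ from 0 to 2π): 2688π.

Therefore ∮_C P dx + Q dy = 2688π.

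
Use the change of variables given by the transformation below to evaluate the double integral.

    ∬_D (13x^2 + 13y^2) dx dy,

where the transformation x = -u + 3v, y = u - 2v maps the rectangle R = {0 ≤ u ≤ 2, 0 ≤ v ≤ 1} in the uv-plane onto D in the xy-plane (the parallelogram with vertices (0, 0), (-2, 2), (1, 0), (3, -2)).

Compute the Jacobian determinant of (x, y) with respect to (u, v):

    ∂(x,y)/∂(u,v) = | -1  3 | = (-1)(-2) - (3)(1) = -1.
                   | 1  -2 |

Its absolute value is |J| = 1 (the area scaling factor).

Substituting x = -u + 3v, y = u - 2v into the integrand,

    13x^2 + 13y^2 → 26u^2 - 130u v + 169v^2,

so the integral becomes

    ∬_R (26u^2 - 130u v + 169v^2) · |J| du dv = ∫_0^2 ∫_0^1 (26u^2 - 130u v + 169v^2) dv du.

Inner (v): 26u^2 - 65u + 169/3.
Outer (u): 52.

Therefore ∬_D (13x^2 + 13y^2) dx dy = 52.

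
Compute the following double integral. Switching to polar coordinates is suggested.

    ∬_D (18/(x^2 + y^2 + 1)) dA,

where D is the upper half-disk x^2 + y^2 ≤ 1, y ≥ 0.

The region D is 0 ≤ r ≤ 1, 0 ≤ θ ≤ π in polar coordinates, where x = r cos(θ), y = r sin(θ), and dA = r dr dθ.

Under the substitution, the integrand becomes 18/(r^2 + 1), so

    ∬_D (18/(x^2 + y^2 + 1)) dA = ∫_{0}^{π} ∫_{0}^{1} (18/(r^2 + 1)) · r dr dθ.

Inner integral (in r): ∫_{0}^{1} (18/(r^2 + 1)) · r dr = log(512).

Outer integral (in θ): ∫_{0}^{π} (log(512)) dθ = log(512^π).

Therefore ∬_D (18/(x^2 + y^2 + 1)) dA = log(512^π).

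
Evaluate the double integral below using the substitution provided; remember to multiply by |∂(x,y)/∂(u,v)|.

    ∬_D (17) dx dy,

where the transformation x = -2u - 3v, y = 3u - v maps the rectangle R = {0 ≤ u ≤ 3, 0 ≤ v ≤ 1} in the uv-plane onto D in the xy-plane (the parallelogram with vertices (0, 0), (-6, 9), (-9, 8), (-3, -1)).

Compute the Jacobian determinant of (x, y) with respect to (u, v):

    ∂(x,y)/∂(u,v) = | -2  -3 | = (-2)(-1) - (-3)(3) = 11.
                   | 3  -1 |

Its absolute value is |J| = 11 (the area scaling factor).

Substituting x = -2u - 3v, y = 3u - v into the integrand,

    17 → 17,

so the integral becomes

    ∬_R (17) · |J| du dv = ∫_0^3 ∫_0^1 (187) dv du.

Inner (v): 187.
Outer (u): 561.

Therefore ∬_D (17) dx dy = 561.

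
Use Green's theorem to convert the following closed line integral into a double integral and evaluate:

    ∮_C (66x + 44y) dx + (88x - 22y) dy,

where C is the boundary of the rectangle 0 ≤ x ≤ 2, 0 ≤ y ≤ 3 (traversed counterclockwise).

Green's theorem converts the closed line integral into a double integral over the enclosed region D:

    ∮_C P dx + Q dy = ∬_D (∂Q/∂x - ∂P/∂y) dA.

Here P = 66x + 44y, Q = 88x - 22y, so

    ∂Q/∂x = 88,    ∂P/∂y = 44,
    ∂Q/∂x - ∂P/∂y = 44.

D is the region 0 ≤ x ≤ 2, 0 ≤ y ≤ 3. Evaluating the double integral:

    ∬_D (44) dA = ∫_0^{2} ∫_0^{3} (44) dy dx.

Inner (y from 0 to 3): 132.
Outer (x from 0 to 2): 264.

Therefore ∮_C P dx + Q dy = 264.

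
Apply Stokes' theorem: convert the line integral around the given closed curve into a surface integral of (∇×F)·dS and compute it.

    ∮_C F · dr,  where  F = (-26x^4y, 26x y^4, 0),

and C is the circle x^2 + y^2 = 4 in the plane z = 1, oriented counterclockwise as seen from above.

Let S be the flat disk x^2 + y^2 ≤ 4 in the plane z = 1, with upward unit normal n̂ = ẑ. By Stokes' theorem,

    ∮_C F · dr = ∬_S (∇ × F) · n̂ dS = ∬_D (curl F)_z dA,

where D is the disk x^2 + y^2 ≤ 4.

Compute the curl of F = (-26x^4y, 26x y^4, 0):
    (∇ × F)_x = ∂F_z/∂y - ∂F_y/∂z = 0,
    (∇ × F)_y = ∂F_x/∂z - ∂F_z/∂x = 0,
    (∇ × F)_z = ∂F_y/∂x - ∂F_x/∂y = 26x^4 + 26y^4.

On z = 1, (curl F)_z = 26x^4 + 26y^4.

Convert to polar (x = r cos θ, y = r sin θ, dA = r dr dθ); the integrand becomes 26r^4(sin(θ)^4 + cos(θ)^4), so

    ∬_D (curl F)_z dA = ∫_0^{2π} ∫_0^{2} (26r^4(sin(θ)^4 + cos(θ)^4)) · r dr dθ.

Inner (r from 0 to 2): 832sin(θ)^4/3 + 832cos(θ)^4/3.
Outer (θ from 0 to 2π): 416π.

Therefore ∮_C F · dr = 416π.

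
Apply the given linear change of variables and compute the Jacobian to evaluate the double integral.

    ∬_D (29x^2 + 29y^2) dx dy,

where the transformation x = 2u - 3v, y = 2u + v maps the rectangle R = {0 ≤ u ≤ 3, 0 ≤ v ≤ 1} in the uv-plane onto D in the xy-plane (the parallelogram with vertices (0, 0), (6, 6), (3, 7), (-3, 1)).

Compute the Jacobian determinant of (x, y) with respect to (u, v):

    ∂(x,y)/∂(u,v) = | 2  -3 | = (2)(1) - (-3)(2) = 8.
                   | 2  1 |

Its absolute value is |J| = 8 (the area scaling factor).

Substituting x = 2u - 3v, y = 2u + v into the integrand,

    29x^2 + 29y^2 → 232u^2 - 232u v + 290v^2,

so the integral becomes

    ∬_R (232u^2 - 232u v + 290v^2) · |J| du dv = ∫_0^3 ∫_0^1 (1856u^2 - 1856u v + 2320v^2) dv du.

Inner (v): 1856u^2 - 928u + 2320/3.
Outer (u): 14848.

Therefore ∬_D (29x^2 + 29y^2) dx dy = 14848.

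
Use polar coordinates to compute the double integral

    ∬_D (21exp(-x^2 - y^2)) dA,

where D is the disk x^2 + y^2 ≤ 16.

The region D is 0 ≤ r ≤ 4, 0 ≤ θ ≤ 2π in polar coordinates, where x = r cos(θ), y = r sin(θ), and dA = r dr dθ.

Under the substitution, the integrand becomes 21exp(-r^2), so

    ∬_D (21exp(-x^2 - y^2)) dA = ∫_{0}^{2π} ∫_{0}^{4} (21exp(-r^2)) · r dr dθ.

Inner integral (in r): ∫_{0}^{4} (21exp(-r^2)) · r dr = 21/2 - 21exp(-16)/2.

Outer integral (in θ): ∫_{0}^{2π} (21/2 - 21exp(-16)/2) dθ = -21π exp(-16) + 21π.

Therefore ∬_D (21exp(-x^2 - y^2)) dA = -21π exp(-16) + 21π.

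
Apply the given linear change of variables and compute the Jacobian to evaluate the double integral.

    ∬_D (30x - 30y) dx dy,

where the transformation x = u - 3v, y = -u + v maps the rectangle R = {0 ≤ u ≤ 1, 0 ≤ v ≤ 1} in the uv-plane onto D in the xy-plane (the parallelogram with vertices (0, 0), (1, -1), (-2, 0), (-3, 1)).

Compute the Jacobian determinant of (x, y) with respect to (u, v):

    ∂(x,y)/∂(u,v) = | 1  -3 | = (1)(1) - (-3)(-1) = -2.
                   | -1  1 |

Its absolute value is |J| = 2 (the area scaling factor).

Substituting x = u - 3v, y = -u + v into the integrand,

    30x - 30y → 60u - 120v,

so the integral becomes

    ∬_R (60u - 120v) · |J| du dv = ∫_0^1 ∫_0^1 (120u - 240v) dv du.

Inner (v): 120u - 120.
Outer (u): -60.

Therefore ∬_D (30x - 30y) dx dy = -60.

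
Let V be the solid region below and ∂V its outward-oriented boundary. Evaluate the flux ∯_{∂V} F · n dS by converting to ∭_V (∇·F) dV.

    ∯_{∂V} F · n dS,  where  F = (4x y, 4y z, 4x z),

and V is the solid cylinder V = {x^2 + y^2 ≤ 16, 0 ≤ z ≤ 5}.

By the divergence theorem,

    ∯_{∂V} F · n dS = ∭_V (∇ · F) dV.

Compute the divergence:
    ∇ · F = ∂F_x/∂x + ∂F_y/∂y + ∂F_z/∂z = 4y + 4z + 4x = 4x + 4y + 4z.

In cylindrical coordinates, x = r cos(θ), y = r sin(θ), z = z, dV = r dr dθ dz, with 0 ≤ r ≤ 4, 0 ≤ θ ≤ 2π, 0 ≤ z ≤ 5.

The integrand, after substitution and multiplying by the volume element, becomes (4sqrt(2)r sin(θ + π/4) + 4z) · r, so

    ∭_V (∇·F) dV = ∫_0^{2π} ∫_0^{4} ∫_0^{5} (4sqrt(2)r sin(θ + π/4) + 4z) · r dz dr dθ.

Inner (z from 0 to 5): 10r (2sqrt(2)r sin(θ + π/4) + 5).
Middle (r from 0 to 4): 1280sqrt(2)sin(θ + π/4)/3 + 400.
Outer (θ from 0 to 2π): 800π.

Therefore ∯_{∂V} F · n dS = 800π.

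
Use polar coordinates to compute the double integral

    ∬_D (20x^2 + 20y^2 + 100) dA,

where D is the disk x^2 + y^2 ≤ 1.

The region D is 0 ≤ r ≤ 1, 0 ≤ θ ≤ 2π in polar coordinates, where x = r cos(θ), y = r sin(θ), and dA = r dr dθ.

Under the substitution, the integrand becomes 20r^2 + 100, so

    ∬_D (20x^2 + 20y^2 + 100) dA = ∫_{0}^{2π} ∫_{0}^{1} (20r^2 + 100) · r dr dθ.

Inner integral (in r): ∫_{0}^{1} (20r^2 + 100) · r dr = 55.

Outer integral (in θ): ∫_{0}^{2π} (55) dθ = 110π.

Therefore ∬_D (20x^2 + 20y^2 + 100) dA = 110π.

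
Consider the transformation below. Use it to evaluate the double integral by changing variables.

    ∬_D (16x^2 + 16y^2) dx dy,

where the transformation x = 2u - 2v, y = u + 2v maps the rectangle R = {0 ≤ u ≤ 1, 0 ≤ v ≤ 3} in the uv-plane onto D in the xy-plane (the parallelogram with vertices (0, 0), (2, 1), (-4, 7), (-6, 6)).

Compute the Jacobian determinant of (x, y) with respect to (u, v):

    ∂(x,y)/∂(u,v) = | 2  -2 | = (2)(2) - (-2)(1) = 6.
                   | 1  2 |

Its absolute value is |J| = 6 (the area scaling factor).

Substituting x = 2u - 2v, y = u + 2v into the integrand,

    16x^2 + 16y^2 → 80u^2 - 64u v + 128v^2,

so the integral becomes

    ∬_R (80u^2 - 64u v + 128v^2) · |J| du dv = ∫_0^1 ∫_0^3 (480u^2 - 384u v + 768v^2) dv du.

Inner (v): 1440u^2 - 1728u + 6912.
Outer (u): 6528.

Therefore ∬_D (16x^2 + 16y^2) dx dy = 6528.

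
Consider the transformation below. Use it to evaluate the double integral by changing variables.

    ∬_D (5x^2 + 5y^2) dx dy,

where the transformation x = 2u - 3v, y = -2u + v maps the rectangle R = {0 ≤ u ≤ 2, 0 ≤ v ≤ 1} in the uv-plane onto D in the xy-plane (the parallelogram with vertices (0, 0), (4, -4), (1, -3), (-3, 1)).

Compute the Jacobian determinant of (x, y) with respect to (u, v):

    ∂(x,y)/∂(u,v) = | 2  -3 | = (2)(1) - (-3)(-2) = -4.
                   | -2  1 |

Its absolute value is |J| = 4 (the area scaling factor).

Substituting x = 2u - 3v, y = -2u + v into the integrand,

    5x^2 + 5y^2 → 40u^2 - 80u v + 50v^2,

so the integral becomes

    ∬_R (40u^2 - 80u v + 50v^2) · |J| du dv = ∫_0^2 ∫_0^1 (160u^2 - 320u v + 200v^2) dv du.

Inner (v): 160u^2 - 160u + 200/3.
Outer (u): 240.

Therefore ∬_D (5x^2 + 5y^2) dx dy = 240.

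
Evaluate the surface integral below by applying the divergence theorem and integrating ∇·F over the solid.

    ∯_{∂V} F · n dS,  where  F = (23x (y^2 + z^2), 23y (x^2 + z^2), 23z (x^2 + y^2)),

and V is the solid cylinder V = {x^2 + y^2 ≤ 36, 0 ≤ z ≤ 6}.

By the divergence theorem,

    ∯_{∂V} F · n dS = ∭_V (∇ · F) dV.

Compute the divergence:
    ∇ · F = ∂F_x/∂x + ∂F_y/∂y + ∂F_z/∂z = 23y^2 + 23z^2 + 23x^2 + 23z^2 + 23x^2 + 23y^2 = 46x^2 + 46y^2 + 46z^2.

In cylindrical coordinates, x = r cos(θ), y = r sin(θ), z = z, dV = r dr dθ dz, with 0 ≤ r ≤ 6, 0 ≤ θ ≤ 2π, 0 ≤ z ≤ 6.

The integrand, after substitution and multiplying by the volume element, becomes (46r^2 + 46z^2) · r, so

    ∭_V (∇·F) dV = ∫_0^{2π} ∫_0^{6} ∫_0^{6} (46r^2 + 46z^2) · r dz dr dθ.

Inner (z from 0 to 6): 276r (r^2 + 12).
Middle (r from 0 to 6): 149040.
Outer (θ from 0 to 2π): 298080π.

Therefore ∯_{∂V} F · n dS = 298080π.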